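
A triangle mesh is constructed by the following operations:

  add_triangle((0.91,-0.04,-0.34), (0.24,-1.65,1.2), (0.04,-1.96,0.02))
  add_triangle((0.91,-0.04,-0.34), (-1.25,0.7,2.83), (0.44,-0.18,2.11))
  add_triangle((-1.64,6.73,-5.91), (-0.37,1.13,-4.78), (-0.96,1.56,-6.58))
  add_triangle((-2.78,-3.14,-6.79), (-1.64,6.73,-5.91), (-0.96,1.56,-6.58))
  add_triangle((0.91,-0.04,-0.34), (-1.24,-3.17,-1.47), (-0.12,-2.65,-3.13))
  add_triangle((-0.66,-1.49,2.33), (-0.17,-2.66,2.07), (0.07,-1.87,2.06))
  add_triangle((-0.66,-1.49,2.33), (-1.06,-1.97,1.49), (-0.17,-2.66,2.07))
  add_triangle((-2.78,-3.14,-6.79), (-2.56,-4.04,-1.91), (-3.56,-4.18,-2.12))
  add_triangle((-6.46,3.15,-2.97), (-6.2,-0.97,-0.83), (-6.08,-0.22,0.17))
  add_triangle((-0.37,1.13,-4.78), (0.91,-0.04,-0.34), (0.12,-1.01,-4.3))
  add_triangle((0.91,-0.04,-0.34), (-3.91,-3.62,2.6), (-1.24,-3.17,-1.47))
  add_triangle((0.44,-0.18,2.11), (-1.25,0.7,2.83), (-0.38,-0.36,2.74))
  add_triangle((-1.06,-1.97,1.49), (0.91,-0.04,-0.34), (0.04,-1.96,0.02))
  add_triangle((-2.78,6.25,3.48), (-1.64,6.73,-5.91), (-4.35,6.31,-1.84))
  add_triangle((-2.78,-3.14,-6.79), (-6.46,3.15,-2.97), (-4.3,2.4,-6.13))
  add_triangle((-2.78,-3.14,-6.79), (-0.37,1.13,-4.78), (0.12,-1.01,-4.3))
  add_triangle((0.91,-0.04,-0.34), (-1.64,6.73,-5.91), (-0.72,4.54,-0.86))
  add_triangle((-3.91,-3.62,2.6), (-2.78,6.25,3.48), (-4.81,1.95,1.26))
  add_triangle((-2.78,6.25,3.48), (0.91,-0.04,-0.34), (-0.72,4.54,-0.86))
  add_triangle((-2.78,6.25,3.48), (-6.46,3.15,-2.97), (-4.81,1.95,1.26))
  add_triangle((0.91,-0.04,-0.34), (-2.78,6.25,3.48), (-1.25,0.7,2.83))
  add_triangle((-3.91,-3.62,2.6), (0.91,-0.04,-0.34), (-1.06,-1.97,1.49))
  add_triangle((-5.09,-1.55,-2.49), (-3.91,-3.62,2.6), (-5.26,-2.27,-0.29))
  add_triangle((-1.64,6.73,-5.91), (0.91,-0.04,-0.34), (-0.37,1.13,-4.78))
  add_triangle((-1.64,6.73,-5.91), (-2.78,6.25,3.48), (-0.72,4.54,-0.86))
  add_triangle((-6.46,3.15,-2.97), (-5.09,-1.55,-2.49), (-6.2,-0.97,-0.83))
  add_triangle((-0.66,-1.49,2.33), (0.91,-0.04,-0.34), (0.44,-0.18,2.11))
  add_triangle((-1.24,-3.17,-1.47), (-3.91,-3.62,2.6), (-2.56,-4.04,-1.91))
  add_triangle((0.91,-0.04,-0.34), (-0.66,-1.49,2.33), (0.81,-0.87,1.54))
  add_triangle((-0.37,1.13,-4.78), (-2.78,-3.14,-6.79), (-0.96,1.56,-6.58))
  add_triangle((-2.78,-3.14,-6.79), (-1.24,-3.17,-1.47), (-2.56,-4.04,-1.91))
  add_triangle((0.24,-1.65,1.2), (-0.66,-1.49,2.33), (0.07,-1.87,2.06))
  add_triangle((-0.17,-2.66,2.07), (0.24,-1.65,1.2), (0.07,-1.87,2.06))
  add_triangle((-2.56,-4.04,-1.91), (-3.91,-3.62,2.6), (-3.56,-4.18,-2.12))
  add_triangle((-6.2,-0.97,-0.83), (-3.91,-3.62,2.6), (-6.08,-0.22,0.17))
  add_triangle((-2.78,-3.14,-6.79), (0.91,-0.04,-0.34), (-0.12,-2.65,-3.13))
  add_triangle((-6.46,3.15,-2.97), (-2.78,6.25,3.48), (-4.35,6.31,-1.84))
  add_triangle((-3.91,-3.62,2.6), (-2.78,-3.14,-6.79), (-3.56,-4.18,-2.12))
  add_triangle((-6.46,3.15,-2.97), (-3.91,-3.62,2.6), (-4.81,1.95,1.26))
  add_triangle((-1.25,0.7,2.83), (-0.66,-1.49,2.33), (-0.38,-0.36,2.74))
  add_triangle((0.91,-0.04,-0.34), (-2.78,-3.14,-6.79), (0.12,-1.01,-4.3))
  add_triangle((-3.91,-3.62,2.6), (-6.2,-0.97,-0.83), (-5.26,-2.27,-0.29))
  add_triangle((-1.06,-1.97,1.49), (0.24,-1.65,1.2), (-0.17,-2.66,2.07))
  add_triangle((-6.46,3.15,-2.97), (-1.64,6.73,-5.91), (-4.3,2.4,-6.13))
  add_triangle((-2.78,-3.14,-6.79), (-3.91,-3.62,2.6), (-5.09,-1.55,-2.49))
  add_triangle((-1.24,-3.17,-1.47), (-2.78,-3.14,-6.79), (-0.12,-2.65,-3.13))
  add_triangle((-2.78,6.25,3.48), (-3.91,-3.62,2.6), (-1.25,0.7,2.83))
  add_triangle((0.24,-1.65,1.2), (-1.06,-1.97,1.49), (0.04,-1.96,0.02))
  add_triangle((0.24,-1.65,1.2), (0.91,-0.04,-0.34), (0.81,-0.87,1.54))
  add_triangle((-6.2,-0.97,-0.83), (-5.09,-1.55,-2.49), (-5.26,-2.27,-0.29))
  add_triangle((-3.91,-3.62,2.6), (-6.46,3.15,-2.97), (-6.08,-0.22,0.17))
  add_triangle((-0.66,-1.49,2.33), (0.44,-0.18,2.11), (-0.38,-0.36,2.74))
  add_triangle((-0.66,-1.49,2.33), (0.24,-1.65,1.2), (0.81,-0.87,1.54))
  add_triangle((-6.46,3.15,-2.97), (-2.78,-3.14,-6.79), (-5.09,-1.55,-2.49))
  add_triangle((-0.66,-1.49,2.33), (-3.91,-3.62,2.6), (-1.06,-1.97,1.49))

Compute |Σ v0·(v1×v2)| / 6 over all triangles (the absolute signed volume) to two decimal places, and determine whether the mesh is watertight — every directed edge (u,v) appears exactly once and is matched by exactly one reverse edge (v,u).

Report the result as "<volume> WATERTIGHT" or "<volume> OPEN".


300.47 OPEN

Per-triangle v0·(v1×v2)/6:
  t1: +0.3743
  t2: +0.2801
  t3: +1.9105
  t4: +14.5082
  t5: +0.7741
  t6: +0.2498
  t7: +0.4955
  t8: +3.1789
  t9: +5.8210
  t10: +1.4682
  t11: +1.6689
  t12: +0.3967
  t13: -0.3142
  t14: +23.0729
  t15: +21.9014
  t16: +5.3516
  t17: +3.3200
  t18: +17.9540
  t19: +2.7186
  t20: +20.3189
  t21: +1.9573
  t22: +0.2807
  t23: +2.1471
  t24: +3.8646
  t25: +8.2949
  t26: +9.4153
  t27: +0.4732
  t28: +2.2628
  t29: -0.1609
  t30: +1.7117
  t31: +2.7309
  t32: -0.0995
  t33: +0.0997
  t34: +2.8020
  t35: +5.4187
  t36: +1.5819
  t37: +20.6164
  t38: +3.3210
  t39: +18.7836
  t40: +0.6285
  t41: +0.9124
  t42: +3.3830
  t43: +0.0414
  t44: +24.8337
  t45: +19.9707
  t46: +4.1416
  t47: +9.5189
  t48: +0.5243
  t49: +0.2950
  t50: +3.0269
  t51: -2.5654
  t52: +0.3811
  t53: +0.4530
  t54: +23.2022
  t55: +0.7686
Σ = +300.4668 → |volume| = 300.47

Directed edges: 165 total; 9 unmatched, e.g. (-2.78,-3.14,-6.79)→(-1.64,6.73,-5.91) → open.


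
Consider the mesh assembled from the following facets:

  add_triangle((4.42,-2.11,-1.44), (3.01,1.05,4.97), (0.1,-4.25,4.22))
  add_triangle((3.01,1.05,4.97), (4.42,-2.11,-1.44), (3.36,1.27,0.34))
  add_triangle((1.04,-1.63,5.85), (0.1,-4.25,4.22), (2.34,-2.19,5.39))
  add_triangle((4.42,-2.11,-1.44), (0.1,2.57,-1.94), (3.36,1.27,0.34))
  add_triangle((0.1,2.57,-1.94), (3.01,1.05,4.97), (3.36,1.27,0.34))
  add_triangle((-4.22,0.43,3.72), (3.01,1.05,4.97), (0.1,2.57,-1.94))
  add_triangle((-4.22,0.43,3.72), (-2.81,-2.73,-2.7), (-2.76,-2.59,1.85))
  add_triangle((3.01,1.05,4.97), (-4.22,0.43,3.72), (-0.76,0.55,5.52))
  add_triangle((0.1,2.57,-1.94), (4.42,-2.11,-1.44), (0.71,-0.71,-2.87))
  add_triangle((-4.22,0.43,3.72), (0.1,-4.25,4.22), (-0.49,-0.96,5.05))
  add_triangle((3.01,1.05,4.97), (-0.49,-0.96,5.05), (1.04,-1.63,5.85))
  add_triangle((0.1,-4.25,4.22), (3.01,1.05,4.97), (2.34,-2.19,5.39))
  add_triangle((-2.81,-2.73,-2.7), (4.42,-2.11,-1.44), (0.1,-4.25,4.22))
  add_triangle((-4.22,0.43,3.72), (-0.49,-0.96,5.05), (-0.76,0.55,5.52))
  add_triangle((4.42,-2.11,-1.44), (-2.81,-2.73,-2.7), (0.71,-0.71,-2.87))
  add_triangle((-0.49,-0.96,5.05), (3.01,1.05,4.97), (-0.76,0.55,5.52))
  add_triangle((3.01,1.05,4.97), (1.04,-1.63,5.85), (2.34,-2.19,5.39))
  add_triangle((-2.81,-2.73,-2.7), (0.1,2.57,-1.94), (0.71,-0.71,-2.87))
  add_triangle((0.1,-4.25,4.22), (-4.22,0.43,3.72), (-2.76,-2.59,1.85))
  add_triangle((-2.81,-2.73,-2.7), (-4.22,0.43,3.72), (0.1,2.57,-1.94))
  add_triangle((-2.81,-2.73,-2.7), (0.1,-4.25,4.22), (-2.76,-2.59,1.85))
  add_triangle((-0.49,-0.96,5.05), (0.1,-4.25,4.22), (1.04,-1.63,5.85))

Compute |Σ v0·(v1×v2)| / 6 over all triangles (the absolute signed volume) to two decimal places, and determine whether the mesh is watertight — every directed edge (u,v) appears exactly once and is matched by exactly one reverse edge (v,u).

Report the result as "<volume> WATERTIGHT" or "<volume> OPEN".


187.34 WATERTIGHT

Per-triangle v0·(v1×v2)/6:
  t1: +26.2120
  t2: +9.9702
  t3: +4.5779
  t4: +6.8049
  t5: +6.5199
  t6: +15.6014
  t7: +9.2179
  t8: +2.0942
  t9: +5.6098
  t10: +10.7109
  t11: +4.2214
  t12: -2.8345
  t13: +23.9470
  t14: +4.9800
  t15: +6.9259
  t16: +5.0777
  t17: +4.7070
  t18: +5.4487
  t19: +10.4385
  t20: +13.3237
  t21: +9.3422
  t22: +4.4431
Σ = +187.3398 → |volume| = 187.34

Directed edges: 66 total, each appears once with its reverse present → watertight.


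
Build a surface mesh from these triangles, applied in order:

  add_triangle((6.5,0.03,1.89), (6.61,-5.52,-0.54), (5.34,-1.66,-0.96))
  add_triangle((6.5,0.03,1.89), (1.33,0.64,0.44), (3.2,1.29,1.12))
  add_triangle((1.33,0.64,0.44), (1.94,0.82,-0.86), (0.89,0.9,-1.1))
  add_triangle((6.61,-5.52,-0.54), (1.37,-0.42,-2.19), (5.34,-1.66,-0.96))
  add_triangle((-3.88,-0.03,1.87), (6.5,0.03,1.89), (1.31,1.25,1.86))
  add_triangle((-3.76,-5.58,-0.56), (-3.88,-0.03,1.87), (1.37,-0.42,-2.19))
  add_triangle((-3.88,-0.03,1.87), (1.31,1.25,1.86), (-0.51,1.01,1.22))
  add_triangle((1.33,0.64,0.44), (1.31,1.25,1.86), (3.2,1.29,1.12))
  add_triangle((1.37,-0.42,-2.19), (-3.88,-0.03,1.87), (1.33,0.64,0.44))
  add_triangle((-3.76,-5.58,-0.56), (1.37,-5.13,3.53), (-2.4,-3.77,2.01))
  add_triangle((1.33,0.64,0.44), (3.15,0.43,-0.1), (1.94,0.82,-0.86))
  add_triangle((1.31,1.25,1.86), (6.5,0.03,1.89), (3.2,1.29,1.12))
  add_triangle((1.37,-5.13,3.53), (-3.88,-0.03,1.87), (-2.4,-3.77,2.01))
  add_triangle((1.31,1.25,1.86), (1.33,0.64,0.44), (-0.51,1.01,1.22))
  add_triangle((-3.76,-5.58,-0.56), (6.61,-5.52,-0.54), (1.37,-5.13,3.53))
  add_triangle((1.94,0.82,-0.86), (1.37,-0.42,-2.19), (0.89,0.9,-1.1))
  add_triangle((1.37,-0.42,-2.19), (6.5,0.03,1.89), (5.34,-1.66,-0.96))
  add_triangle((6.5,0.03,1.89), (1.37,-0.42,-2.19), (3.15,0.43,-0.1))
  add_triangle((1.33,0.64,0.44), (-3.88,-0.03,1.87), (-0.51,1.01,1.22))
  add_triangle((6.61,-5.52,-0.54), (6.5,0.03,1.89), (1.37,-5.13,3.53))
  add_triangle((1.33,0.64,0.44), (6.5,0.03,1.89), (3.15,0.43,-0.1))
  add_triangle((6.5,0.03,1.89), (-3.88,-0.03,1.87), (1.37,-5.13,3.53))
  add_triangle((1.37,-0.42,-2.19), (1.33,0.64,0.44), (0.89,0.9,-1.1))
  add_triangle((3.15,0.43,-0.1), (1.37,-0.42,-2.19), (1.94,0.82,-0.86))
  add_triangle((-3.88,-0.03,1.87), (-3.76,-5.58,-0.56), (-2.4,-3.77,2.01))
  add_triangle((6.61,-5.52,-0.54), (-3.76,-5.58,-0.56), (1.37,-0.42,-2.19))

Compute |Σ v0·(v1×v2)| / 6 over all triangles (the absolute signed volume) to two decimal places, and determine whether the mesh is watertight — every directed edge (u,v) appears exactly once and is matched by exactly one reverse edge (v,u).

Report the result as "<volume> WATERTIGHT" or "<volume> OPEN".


170.67 WATERTIGHT

Per-triangle v0·(v1×v2)/6:
  t1: +10.6158
  t2: +0.0566
  t3: +0.1921
  t4: +5.9911
  t5: +4.0598
  t6: +4.8305
  t7: +0.8524
  t8: +0.0874
  t9: +0.3219
  t10: +10.1931
  t11: +0.3327
  t12: +1.7879
  t13: +7.3288
  t14: +0.2063
  t15: +38.7940
  t16: +0.4959
  t17: +3.5633
  t18: +1.6342
  t19: -0.3121
  t20: +32.5301
  t21: +0.7216
  t22: +16.6419
  t23: -0.6100
  t24: +0.8801
  t25: +8.8177
  t26: +20.6548
Σ = +170.6681 → |volume| = 170.67

Directed edges: 78 total, each appears once with its reverse present → watertight.


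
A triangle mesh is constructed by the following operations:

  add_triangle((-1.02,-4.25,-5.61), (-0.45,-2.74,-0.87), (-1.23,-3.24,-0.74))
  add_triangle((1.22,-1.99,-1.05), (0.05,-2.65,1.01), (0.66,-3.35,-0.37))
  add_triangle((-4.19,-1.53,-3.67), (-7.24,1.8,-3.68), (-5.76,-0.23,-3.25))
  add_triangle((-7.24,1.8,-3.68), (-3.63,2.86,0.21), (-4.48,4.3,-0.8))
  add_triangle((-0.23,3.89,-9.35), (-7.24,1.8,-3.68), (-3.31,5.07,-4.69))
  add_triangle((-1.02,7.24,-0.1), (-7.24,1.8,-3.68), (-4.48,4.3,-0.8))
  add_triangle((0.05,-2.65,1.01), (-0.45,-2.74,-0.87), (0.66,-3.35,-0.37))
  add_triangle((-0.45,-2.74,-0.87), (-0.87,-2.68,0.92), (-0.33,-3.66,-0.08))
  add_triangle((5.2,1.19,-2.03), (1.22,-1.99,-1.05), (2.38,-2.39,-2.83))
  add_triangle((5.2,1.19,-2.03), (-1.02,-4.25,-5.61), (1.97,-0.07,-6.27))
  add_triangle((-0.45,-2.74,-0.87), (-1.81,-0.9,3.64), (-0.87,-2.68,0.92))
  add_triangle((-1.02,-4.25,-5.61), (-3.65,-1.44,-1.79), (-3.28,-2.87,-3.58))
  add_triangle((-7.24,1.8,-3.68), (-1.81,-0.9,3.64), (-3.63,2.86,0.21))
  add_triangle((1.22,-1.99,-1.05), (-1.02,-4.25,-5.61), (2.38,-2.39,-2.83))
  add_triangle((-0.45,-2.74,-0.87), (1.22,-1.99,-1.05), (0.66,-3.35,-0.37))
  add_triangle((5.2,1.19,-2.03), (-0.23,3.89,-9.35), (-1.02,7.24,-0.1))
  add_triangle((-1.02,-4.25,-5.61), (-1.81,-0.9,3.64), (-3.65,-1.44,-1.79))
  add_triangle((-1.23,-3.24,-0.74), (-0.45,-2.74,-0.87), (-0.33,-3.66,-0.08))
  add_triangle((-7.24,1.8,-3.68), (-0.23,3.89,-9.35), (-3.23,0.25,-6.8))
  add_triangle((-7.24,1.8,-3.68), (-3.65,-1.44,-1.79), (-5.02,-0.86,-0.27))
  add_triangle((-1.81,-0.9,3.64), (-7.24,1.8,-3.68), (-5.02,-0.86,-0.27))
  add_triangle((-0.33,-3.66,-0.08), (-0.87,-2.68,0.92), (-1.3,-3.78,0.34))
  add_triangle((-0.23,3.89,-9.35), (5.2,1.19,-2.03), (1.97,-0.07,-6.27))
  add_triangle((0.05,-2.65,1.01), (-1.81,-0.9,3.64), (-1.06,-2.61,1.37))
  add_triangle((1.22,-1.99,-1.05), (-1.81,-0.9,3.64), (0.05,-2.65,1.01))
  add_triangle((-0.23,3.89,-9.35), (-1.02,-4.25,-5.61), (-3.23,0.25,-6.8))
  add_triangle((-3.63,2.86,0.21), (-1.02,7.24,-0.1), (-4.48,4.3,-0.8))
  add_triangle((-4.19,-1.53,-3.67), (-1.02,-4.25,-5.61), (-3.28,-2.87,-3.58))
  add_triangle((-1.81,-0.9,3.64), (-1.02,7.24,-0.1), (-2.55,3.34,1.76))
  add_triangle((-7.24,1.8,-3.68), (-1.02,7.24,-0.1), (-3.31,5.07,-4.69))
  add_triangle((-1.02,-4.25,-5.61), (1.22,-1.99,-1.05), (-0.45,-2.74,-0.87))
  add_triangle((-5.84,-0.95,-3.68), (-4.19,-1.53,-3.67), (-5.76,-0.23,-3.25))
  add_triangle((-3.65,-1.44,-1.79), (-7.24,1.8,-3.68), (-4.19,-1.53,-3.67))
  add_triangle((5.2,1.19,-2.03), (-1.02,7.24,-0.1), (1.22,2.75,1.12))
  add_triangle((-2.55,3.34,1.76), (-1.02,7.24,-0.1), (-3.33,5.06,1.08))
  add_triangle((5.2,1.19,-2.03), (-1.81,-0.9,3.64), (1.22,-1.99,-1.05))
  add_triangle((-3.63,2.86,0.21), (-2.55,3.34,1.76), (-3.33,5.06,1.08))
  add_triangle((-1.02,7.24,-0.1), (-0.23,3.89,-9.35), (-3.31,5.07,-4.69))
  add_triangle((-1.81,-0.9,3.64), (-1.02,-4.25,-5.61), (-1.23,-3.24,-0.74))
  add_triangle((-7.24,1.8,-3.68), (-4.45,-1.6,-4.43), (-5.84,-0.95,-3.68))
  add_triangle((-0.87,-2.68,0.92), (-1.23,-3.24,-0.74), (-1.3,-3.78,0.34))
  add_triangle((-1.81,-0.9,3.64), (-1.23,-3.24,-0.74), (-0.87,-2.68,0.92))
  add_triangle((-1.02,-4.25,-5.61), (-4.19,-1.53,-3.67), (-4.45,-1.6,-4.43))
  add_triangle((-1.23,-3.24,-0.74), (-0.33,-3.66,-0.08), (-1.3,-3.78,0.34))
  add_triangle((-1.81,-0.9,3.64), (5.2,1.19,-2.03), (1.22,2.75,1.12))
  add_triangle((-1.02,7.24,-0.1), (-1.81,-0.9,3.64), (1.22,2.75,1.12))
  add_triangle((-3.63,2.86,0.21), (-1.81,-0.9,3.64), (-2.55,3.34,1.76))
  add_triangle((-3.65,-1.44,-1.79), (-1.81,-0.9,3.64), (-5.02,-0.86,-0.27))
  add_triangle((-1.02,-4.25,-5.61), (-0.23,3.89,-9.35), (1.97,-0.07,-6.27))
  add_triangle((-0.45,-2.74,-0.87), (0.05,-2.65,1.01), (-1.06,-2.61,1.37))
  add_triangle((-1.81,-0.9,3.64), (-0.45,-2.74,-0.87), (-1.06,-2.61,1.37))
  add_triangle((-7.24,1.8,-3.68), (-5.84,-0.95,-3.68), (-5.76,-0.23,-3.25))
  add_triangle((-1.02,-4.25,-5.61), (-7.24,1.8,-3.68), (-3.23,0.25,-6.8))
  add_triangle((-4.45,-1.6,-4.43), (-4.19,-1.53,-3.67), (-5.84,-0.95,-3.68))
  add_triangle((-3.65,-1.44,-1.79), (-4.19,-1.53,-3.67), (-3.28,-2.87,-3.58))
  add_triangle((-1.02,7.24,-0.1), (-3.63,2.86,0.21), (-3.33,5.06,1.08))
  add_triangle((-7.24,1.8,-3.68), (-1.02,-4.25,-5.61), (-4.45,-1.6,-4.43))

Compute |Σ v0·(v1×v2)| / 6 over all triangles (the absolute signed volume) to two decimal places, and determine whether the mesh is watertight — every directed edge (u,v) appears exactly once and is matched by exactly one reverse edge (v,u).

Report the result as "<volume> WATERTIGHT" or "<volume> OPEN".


450.67 OPEN

Per-triangle v0·(v1×v2)/6:
  t1: +1.4003
  t2: +0.3834
  t3: -2.0890
  t4: +4.4120
  t5: +33.4080
  t6: +10.8438
  t7: +0.8695
  t8: -0.4317
  t9: +2.2791
  t10: +16.4370
  t11: -0.5736
  t12: -0.2844
  t13: +14.1188
  t14: +2.9083
  t15: +0.7211
  t16: +59.4389
  t17: +11.1754
  t18: +0.3806
  t19: +30.0180
  t20: +6.2969
  t21: +7.8827
  t22: +0.4106
  t23: +23.0574
  t24: +1.3125
  t25: +0.2626
  t26: +27.8790
  t27: +4.0503
  t28: +3.5935
  t29: +4.8812
  t30: +27.4991
  t31: +3.0711
  t32: -0.3951
  t33: +4.5655
  t34: +11.4058
  t35: +2.8185
  t36: +6.0105
  t37: +1.6623
  t38: +30.8905
  t39: +2.4462
  t40: +3.9601
  t41: +0.0159
  t42: +1.5209
  t43: +1.5234
  t44: +0.6333
  t45: +6.9535
  t46: +9.7424
  t47: +5.1158
  t48: +3.3341
  t49: +25.4764
  t50: +1.0210
  t51: +0.5371
  t52: +0.4931
  t53: +24.6338
  t54: +0.4645
  t55: +1.6961
  t56: +3.6897
  t57: +4.8450
Σ = +450.6724 → |volume| = 450.67

Directed edges: 171 total; 3 unmatched, e.g. (2.38,-2.39,-2.83)→(5.2,1.19,-2.03) → open.


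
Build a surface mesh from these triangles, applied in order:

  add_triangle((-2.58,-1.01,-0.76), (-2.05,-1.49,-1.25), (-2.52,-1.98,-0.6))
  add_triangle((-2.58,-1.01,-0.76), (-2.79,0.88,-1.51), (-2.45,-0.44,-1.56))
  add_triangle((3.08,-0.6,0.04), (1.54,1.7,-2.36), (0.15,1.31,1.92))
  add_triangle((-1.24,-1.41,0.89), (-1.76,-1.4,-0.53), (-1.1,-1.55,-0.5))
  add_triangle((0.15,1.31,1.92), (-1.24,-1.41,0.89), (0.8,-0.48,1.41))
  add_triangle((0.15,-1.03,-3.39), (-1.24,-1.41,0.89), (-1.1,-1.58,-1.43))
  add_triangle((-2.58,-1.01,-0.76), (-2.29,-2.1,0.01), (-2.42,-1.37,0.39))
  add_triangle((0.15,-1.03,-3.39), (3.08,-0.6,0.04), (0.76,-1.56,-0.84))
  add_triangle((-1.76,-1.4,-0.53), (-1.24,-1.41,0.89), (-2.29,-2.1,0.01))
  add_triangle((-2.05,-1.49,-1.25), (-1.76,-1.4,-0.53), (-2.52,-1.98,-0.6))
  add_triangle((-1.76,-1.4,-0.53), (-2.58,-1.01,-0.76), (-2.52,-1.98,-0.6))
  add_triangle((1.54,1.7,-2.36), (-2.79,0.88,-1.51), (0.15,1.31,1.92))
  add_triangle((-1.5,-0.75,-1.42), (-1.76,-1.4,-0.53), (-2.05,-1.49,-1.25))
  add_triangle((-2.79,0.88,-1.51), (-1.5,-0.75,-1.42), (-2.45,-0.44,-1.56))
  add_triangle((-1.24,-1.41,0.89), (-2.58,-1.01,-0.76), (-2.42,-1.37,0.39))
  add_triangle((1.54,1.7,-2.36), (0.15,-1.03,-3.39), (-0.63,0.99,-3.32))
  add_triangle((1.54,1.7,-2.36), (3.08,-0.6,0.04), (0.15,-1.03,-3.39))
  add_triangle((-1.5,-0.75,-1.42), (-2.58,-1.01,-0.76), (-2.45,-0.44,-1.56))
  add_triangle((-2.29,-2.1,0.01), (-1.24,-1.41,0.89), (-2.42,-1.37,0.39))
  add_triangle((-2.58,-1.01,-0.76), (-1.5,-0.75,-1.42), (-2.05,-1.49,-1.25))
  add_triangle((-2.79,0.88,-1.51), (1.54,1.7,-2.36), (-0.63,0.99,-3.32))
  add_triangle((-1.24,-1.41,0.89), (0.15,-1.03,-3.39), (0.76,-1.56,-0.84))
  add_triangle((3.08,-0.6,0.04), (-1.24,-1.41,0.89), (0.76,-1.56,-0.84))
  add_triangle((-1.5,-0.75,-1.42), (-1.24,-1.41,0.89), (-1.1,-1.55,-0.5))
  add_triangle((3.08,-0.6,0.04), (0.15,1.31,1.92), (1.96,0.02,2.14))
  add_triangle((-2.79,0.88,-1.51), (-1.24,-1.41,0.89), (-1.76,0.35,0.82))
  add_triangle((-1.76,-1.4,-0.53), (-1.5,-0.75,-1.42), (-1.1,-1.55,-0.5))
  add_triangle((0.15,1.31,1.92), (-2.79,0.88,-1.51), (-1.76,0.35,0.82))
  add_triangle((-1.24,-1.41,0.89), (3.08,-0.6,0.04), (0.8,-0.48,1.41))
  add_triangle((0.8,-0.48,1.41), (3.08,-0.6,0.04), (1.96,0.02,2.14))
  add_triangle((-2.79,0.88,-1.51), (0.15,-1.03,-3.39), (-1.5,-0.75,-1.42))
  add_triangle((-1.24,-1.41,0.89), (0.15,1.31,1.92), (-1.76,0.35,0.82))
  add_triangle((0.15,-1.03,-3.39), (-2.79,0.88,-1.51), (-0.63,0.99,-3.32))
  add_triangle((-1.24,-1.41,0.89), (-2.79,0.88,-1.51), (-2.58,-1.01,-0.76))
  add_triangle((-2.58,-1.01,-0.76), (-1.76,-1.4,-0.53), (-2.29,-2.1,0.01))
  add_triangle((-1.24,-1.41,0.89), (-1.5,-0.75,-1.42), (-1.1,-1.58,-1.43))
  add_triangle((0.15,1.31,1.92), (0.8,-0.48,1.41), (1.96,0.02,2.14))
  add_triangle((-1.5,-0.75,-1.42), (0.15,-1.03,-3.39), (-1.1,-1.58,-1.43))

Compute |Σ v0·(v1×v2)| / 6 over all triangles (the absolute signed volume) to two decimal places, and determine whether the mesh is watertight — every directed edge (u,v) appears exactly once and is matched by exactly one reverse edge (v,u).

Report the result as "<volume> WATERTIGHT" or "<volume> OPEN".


Per-triangle v0·(v1×v2)/6:
  t1: +0.3181
  t2: +0.5573
  t3: +3.6054
  t4: +0.2711
  t5: +1.0496
  t6: +0.3274
  t7: +0.4463
  t8: +2.0219
  t9: -0.0162
  t10: +0.0111
  t11: -0.0484
  t12: +3.8845
  t13: -0.0423
  t14: +0.2099
  t15: -0.2103
  t16: +2.6821
  t17: +4.7051
  t18: +0.2770
  t19: +0.3262
  t20: +0.2439
  t21: +1.8527
  t22: +1.5714
  t23: +1.3773
  t24: -0.4091
  t25: +1.0580
  t26: +1.3356
  t27: +0.2137
  t28: +1.2941
  t29: +1.0358
  t30: +0.6406
  t31: +1.6963
  t32: +1.0897
  t33: +2.6385
  t34: +0.7910
  t35: +0.2153
  t36: +0.6082
  t37: +0.5094
  t38: +0.8021
Σ = +38.9403 → |volume| = 38.94

Directed edges: 114 total, each appears once with its reverse present → watertight.

38.94 WATERTIGHT


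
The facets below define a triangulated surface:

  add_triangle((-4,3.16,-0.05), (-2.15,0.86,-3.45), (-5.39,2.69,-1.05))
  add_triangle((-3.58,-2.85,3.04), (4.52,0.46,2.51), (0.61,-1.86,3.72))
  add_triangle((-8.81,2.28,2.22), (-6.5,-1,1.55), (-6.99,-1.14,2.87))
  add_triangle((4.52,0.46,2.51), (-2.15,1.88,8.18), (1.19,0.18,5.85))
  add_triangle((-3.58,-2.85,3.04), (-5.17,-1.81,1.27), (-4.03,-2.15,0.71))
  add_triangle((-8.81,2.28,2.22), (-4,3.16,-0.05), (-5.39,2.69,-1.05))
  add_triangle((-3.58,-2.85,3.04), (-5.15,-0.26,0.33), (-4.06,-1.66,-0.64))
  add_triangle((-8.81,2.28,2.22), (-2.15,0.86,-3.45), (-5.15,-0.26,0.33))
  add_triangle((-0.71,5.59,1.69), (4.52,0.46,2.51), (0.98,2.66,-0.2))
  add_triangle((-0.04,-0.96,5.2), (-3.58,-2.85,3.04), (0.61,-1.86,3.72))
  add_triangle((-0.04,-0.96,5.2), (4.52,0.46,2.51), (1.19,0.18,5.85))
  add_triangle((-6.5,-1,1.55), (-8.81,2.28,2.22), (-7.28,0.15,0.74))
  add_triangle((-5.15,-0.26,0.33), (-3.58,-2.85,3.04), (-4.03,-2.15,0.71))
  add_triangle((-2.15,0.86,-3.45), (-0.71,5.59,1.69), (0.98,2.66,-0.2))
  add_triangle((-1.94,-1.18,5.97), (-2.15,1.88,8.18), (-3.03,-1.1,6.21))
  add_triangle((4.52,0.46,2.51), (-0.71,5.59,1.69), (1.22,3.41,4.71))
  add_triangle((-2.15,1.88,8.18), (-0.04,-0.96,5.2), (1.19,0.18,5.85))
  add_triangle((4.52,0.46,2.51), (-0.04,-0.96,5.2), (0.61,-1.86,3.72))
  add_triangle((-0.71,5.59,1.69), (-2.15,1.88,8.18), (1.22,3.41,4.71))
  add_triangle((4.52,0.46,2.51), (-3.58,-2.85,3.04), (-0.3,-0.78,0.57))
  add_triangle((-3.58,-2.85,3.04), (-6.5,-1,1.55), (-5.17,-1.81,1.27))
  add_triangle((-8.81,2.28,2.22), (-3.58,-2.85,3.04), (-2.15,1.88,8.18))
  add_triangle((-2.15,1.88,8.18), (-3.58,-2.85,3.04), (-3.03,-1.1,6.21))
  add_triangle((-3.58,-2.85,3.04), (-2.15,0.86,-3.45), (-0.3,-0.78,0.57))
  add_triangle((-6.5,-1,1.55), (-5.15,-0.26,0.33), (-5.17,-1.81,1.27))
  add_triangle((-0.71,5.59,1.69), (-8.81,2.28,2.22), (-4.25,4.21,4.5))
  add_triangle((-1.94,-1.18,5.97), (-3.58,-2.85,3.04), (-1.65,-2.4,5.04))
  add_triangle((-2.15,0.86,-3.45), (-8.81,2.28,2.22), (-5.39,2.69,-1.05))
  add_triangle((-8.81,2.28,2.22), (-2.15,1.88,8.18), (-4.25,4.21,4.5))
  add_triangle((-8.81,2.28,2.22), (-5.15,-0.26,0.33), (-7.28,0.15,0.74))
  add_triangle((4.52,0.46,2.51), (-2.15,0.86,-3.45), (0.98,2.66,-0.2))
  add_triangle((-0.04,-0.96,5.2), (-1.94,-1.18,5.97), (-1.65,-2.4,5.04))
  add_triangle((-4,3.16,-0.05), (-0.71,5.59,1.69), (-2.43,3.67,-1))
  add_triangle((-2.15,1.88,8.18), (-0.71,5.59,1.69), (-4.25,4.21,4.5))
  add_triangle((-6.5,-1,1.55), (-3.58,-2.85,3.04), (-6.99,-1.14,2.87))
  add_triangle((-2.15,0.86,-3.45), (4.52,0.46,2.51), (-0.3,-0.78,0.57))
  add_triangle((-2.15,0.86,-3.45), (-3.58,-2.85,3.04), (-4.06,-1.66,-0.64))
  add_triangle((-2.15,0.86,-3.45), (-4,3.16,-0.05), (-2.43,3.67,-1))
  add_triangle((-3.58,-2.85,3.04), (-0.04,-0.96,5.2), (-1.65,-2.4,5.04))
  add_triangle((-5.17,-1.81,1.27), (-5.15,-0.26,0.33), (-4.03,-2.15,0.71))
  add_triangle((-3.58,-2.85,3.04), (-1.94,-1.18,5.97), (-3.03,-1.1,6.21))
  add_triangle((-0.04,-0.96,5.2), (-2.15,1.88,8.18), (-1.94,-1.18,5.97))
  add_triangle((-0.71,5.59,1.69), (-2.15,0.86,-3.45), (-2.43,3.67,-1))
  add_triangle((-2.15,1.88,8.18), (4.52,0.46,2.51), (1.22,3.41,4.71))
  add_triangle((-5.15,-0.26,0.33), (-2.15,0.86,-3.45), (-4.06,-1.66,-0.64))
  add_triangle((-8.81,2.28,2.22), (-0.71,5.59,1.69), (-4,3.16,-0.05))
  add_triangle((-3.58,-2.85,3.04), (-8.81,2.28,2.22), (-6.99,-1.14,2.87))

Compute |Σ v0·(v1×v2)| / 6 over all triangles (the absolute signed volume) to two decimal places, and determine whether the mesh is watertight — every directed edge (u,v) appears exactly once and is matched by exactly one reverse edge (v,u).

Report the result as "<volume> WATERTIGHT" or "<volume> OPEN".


Per-triangle v0·(v1×v2)/6:
  t1: +3.0292
  t2: -0.9489
  t3: +4.7468
  t4: +7.7887
  t5: +1.7612
  t6: +5.5016
  t7: +5.5725
  t8: +9.7672
  t9: +7.1945
  t10: +4.8831
  t11: +3.9686
  t12: +4.0865
  t13: -3.6609
  t14: +6.4644
  t15: +3.5856
  t16: +12.0417
  t17: +5.9077
  t18: +5.1266
  t19: +18.2741
  t20: +1.4595
  t21: +2.3106
  t22: +46.5100
  t23: +2.8192
  t24: +1.2198
  t25: +0.9657
  t26: +20.3198
  t27: +3.5934
  t28: +6.5173
  t29: +28.2171
  t30: -0.0957
  t31: +3.7466
  t32: +2.3036
  t33: +5.2333
  t34: +20.6005
  t35: +2.8438
  t36: +0.6752
  t37: -1.3232
  t38: +4.5364
  t39: -1.3337
  t40: +0.9677
  t41: +2.5934
  t42: +5.7059
  t43: +2.7772
  t44: +16.8277
  t45: +5.2291
  t46: +13.1127
  t47: +3.1098
Σ = +306.5330 → |volume| = 306.53

Directed edges: 141 total; 3 unmatched, e.g. (-7.28,0.15,0.74)→(-6.5,-1,1.55) → open.

306.53 OPEN


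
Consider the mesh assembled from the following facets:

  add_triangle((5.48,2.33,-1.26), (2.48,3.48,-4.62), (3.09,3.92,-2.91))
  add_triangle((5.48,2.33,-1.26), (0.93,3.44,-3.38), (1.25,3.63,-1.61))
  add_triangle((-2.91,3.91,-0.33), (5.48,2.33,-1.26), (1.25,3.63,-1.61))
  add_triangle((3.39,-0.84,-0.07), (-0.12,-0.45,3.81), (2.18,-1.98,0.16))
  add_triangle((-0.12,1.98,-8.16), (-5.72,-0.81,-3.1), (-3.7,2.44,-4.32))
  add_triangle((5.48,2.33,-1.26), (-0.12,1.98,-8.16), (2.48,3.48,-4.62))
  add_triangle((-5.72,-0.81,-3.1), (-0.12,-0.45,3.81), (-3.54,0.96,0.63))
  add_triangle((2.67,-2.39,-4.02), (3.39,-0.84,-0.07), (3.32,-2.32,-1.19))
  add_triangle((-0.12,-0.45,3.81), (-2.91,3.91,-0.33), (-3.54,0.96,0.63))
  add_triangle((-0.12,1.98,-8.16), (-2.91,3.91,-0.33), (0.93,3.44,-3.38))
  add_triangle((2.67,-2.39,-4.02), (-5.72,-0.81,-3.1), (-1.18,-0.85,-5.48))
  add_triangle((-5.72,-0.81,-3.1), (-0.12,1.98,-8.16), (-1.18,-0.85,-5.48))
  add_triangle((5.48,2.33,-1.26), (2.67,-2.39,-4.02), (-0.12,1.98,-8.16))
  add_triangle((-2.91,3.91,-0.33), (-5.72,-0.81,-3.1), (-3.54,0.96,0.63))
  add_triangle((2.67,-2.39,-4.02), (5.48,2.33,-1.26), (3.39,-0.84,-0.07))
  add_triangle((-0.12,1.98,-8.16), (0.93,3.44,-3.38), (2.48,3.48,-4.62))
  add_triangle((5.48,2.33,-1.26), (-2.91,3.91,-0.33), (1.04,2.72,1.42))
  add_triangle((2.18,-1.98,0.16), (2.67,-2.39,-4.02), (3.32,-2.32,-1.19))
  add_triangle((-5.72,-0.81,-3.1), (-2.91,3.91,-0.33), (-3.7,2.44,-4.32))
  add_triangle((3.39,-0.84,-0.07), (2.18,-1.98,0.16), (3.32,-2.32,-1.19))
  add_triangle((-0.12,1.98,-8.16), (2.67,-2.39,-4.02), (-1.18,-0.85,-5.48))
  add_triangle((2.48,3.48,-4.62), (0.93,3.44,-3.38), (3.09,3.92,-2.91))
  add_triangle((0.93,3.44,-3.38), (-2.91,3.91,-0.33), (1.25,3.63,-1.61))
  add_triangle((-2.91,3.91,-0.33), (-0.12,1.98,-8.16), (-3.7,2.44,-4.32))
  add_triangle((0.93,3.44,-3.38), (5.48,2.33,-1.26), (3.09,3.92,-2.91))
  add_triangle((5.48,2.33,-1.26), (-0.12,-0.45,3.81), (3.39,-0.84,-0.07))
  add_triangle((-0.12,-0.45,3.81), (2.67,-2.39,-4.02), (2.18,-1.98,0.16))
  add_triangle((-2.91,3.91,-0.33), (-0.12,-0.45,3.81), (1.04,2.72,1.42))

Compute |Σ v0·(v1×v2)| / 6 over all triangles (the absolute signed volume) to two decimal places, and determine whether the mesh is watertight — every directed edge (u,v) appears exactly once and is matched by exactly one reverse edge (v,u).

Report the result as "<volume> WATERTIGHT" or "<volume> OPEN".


Per-triangle v0·(v1×v2)/6:
  t1: +4.7671
  t2: +5.2825
  t3: +3.3903
  t4: +3.0419
  t5: +18.4666
  t6: +10.6259
  t7: +6.4503
  t8: +2.2591
  t9: +6.7346
  t10: +15.4540
  t11: +9.2144
  t12: +14.4854
  t13: +32.6800
  t14: +8.7636
  t15: +9.3813
  t16: +5.9352
  t17: +9.8783
  t18: +1.0470
  t19: +13.0615
  t20: +1.0857
  t21: +13.1222
  t22: +2.2286
  t23: +4.9913
  t24: +13.4424
  t25: -1.4202
  t26: +7.6227
  t27: +0.8076
  t28: +8.0215
Σ = +230.8210 → |volume| = 230.82

Directed edges: 84 total; 6 unmatched, e.g. (-5.72,-0.81,-3.1)→(-0.12,-0.45,3.81) → open.

230.82 OPEN


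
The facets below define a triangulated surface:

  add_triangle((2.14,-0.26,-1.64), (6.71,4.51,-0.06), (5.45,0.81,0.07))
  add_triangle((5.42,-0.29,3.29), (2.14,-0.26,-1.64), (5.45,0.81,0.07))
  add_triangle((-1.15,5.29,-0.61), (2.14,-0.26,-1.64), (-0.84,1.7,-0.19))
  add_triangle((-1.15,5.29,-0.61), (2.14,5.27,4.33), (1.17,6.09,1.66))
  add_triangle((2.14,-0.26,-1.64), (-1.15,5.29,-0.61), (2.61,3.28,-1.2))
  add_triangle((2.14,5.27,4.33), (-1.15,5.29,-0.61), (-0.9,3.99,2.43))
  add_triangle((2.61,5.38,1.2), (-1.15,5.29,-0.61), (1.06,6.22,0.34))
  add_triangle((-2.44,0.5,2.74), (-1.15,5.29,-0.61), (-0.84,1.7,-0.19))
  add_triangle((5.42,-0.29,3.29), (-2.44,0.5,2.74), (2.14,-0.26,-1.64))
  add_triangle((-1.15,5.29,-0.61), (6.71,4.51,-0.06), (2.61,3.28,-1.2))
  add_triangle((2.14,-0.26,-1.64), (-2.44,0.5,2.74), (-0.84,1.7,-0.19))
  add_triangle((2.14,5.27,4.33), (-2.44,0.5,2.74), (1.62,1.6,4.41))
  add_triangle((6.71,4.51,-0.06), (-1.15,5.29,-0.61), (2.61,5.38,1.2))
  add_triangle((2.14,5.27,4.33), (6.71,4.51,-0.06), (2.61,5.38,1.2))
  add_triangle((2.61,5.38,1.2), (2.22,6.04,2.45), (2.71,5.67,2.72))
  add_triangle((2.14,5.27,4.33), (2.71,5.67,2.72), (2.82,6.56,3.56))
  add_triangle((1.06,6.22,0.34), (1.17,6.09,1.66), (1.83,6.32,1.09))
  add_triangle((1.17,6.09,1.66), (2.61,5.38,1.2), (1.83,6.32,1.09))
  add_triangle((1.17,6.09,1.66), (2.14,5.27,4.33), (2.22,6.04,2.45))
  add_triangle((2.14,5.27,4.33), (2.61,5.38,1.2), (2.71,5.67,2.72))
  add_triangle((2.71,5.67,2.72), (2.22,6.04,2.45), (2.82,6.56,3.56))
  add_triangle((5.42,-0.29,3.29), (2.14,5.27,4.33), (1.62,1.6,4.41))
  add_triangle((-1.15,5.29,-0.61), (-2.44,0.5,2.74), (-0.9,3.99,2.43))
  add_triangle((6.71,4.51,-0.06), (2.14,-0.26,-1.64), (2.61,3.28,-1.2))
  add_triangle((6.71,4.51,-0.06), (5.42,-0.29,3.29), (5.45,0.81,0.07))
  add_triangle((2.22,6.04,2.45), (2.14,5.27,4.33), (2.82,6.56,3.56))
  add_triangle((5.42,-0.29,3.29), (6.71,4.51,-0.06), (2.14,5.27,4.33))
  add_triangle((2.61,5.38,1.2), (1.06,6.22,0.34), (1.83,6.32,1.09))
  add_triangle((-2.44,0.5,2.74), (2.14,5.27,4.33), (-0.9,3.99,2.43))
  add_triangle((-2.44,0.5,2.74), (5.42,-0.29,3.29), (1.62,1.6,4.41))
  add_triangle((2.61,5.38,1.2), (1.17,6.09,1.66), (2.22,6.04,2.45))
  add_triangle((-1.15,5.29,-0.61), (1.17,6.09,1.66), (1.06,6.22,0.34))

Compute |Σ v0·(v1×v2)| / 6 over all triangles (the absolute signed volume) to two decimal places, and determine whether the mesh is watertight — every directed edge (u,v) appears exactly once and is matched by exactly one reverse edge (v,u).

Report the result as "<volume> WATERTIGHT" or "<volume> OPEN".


Per-triangle v0·(v1×v2)/6:
  t1: +5.3973
  t2: +3.3503
  t3: +0.6816
  t4: +4.0139
  t5: +3.3832
  t6: +8.5141
  t7: -0.3484
  t8: +1.1480
  t9: -0.4260
  t10: +6.9199
  t11: -0.5564
  t12: +9.1709
  t13: +10.8098
  t14: +12.3927
  t15: +0.8865
  t16: +0.3892
  t17: +0.9339
  t18: +0.8458
  t19: +2.1923
  t20: -0.4286
  t21: +0.3937
  t22: +12.0491
  t23: +5.8600
  t24: +5.0005
  t25: +10.1299
  t26: +0.7186
  t27: +33.4345
  t28: +0.5997
  t29: +7.1252
  t30: +5.2878
  t31: +1.5724
  t32: +2.6992
Σ = +154.1404 → |volume| = 154.14

Directed edges: 96 total, each appears once with its reverse present → watertight.

154.14 WATERTIGHT


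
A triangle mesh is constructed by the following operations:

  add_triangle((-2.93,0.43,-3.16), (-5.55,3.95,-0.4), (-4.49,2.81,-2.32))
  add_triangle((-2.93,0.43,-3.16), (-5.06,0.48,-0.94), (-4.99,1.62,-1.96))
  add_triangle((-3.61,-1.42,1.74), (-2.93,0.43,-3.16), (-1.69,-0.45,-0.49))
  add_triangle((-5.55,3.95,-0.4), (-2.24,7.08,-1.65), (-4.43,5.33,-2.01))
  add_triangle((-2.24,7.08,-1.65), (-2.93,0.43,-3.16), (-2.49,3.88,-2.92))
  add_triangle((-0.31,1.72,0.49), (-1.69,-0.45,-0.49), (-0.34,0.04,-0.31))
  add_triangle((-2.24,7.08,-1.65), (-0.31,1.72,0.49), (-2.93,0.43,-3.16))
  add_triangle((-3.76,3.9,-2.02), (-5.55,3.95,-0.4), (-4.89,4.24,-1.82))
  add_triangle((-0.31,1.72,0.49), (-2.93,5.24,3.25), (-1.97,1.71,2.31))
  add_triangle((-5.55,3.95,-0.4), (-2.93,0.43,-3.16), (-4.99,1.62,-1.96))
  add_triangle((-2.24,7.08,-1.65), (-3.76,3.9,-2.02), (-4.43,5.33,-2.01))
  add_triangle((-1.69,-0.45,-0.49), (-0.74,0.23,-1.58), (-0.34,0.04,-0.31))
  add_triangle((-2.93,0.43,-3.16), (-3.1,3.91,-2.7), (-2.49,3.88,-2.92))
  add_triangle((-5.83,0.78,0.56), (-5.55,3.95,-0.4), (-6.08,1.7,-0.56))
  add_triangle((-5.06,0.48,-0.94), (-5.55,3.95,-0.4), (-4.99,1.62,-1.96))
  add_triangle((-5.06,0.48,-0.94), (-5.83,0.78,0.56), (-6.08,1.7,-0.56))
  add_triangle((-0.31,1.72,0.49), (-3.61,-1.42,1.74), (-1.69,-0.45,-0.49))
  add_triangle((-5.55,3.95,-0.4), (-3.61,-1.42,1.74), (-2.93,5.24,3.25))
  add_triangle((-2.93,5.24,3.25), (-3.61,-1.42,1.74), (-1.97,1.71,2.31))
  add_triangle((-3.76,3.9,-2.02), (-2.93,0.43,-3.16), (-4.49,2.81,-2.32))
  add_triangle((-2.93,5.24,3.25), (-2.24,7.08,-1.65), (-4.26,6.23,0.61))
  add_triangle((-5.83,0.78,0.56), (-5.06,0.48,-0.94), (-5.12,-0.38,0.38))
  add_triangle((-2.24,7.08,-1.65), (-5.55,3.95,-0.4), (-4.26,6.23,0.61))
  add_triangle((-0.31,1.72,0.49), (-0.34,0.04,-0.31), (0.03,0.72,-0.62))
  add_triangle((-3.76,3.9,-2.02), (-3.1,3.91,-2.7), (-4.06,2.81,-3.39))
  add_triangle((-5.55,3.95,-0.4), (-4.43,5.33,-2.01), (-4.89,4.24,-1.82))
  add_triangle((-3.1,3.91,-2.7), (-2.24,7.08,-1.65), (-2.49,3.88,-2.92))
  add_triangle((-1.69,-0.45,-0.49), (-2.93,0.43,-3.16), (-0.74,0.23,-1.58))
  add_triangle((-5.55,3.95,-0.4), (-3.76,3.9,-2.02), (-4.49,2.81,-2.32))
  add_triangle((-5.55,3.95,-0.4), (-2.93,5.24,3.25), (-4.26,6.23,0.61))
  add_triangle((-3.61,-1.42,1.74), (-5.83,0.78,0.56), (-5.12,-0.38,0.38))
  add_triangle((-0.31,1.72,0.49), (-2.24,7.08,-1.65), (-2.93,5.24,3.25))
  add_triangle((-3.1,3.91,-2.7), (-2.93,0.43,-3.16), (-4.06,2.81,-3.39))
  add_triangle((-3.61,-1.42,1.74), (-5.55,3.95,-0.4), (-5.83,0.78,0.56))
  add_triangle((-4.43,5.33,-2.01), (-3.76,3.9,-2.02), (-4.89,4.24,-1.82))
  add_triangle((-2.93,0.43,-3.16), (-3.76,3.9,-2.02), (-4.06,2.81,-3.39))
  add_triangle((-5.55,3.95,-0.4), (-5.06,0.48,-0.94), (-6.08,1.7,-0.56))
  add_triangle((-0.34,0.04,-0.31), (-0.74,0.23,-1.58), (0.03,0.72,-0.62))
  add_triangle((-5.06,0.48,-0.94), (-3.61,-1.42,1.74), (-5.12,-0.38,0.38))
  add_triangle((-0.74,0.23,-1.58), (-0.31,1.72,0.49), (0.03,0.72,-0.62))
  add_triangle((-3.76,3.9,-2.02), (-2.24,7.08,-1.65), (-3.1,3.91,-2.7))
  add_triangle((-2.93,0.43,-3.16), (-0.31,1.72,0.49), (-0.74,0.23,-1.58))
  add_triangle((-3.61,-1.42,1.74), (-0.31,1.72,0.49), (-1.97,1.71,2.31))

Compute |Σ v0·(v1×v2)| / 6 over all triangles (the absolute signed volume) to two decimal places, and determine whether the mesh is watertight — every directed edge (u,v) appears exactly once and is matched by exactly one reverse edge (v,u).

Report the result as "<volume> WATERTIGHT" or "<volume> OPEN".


Per-triangle v0·(v1×v2)/6:
  t1: +2.0051
  t2: +2.3969
  t3: +0.6513
  t4: +5.5816
  t5: -2.0876
  t6: -0.1287
  t7: -2.0915
  t8: -0.4324
  t9: +0.2005
  t10: +2.8179
  t11: +1.3085
  t12: -0.0248
  t13: +1.4999
  t14: +2.7616
  t15: +3.5927
  t16: +1.4474
  t17: -1.4898
  t18: +18.6087
  t19: +2.4850
  t20: +1.9865
  t21: +8.9812
  t22: +1.4543
  t23: +9.0568
  t24: -0.0934
  t25: +1.4346
  t26: +1.7673
  t27: +1.7665
  t28: +0.1875
  t29: +2.8841
  t30: +7.5630
  t31: +1.6485
  t32: +2.5728
  t33: +0.9725
  t34: +2.6168
  t35: +0.5647
  t36: +0.5839
  t37: +1.0464
  t38: -0.0319
  t39: +0.2186
  t40: +0.2406
  t41: +2.8895
  t42: +0.6883
  t43: -0.9985
Σ = +89.1029 → |volume| = 89.10

Directed edges: 129 total; 3 unmatched, e.g. (-2.93,0.43,-3.16)→(-5.06,0.48,-0.94) → open.

89.10 OPEN


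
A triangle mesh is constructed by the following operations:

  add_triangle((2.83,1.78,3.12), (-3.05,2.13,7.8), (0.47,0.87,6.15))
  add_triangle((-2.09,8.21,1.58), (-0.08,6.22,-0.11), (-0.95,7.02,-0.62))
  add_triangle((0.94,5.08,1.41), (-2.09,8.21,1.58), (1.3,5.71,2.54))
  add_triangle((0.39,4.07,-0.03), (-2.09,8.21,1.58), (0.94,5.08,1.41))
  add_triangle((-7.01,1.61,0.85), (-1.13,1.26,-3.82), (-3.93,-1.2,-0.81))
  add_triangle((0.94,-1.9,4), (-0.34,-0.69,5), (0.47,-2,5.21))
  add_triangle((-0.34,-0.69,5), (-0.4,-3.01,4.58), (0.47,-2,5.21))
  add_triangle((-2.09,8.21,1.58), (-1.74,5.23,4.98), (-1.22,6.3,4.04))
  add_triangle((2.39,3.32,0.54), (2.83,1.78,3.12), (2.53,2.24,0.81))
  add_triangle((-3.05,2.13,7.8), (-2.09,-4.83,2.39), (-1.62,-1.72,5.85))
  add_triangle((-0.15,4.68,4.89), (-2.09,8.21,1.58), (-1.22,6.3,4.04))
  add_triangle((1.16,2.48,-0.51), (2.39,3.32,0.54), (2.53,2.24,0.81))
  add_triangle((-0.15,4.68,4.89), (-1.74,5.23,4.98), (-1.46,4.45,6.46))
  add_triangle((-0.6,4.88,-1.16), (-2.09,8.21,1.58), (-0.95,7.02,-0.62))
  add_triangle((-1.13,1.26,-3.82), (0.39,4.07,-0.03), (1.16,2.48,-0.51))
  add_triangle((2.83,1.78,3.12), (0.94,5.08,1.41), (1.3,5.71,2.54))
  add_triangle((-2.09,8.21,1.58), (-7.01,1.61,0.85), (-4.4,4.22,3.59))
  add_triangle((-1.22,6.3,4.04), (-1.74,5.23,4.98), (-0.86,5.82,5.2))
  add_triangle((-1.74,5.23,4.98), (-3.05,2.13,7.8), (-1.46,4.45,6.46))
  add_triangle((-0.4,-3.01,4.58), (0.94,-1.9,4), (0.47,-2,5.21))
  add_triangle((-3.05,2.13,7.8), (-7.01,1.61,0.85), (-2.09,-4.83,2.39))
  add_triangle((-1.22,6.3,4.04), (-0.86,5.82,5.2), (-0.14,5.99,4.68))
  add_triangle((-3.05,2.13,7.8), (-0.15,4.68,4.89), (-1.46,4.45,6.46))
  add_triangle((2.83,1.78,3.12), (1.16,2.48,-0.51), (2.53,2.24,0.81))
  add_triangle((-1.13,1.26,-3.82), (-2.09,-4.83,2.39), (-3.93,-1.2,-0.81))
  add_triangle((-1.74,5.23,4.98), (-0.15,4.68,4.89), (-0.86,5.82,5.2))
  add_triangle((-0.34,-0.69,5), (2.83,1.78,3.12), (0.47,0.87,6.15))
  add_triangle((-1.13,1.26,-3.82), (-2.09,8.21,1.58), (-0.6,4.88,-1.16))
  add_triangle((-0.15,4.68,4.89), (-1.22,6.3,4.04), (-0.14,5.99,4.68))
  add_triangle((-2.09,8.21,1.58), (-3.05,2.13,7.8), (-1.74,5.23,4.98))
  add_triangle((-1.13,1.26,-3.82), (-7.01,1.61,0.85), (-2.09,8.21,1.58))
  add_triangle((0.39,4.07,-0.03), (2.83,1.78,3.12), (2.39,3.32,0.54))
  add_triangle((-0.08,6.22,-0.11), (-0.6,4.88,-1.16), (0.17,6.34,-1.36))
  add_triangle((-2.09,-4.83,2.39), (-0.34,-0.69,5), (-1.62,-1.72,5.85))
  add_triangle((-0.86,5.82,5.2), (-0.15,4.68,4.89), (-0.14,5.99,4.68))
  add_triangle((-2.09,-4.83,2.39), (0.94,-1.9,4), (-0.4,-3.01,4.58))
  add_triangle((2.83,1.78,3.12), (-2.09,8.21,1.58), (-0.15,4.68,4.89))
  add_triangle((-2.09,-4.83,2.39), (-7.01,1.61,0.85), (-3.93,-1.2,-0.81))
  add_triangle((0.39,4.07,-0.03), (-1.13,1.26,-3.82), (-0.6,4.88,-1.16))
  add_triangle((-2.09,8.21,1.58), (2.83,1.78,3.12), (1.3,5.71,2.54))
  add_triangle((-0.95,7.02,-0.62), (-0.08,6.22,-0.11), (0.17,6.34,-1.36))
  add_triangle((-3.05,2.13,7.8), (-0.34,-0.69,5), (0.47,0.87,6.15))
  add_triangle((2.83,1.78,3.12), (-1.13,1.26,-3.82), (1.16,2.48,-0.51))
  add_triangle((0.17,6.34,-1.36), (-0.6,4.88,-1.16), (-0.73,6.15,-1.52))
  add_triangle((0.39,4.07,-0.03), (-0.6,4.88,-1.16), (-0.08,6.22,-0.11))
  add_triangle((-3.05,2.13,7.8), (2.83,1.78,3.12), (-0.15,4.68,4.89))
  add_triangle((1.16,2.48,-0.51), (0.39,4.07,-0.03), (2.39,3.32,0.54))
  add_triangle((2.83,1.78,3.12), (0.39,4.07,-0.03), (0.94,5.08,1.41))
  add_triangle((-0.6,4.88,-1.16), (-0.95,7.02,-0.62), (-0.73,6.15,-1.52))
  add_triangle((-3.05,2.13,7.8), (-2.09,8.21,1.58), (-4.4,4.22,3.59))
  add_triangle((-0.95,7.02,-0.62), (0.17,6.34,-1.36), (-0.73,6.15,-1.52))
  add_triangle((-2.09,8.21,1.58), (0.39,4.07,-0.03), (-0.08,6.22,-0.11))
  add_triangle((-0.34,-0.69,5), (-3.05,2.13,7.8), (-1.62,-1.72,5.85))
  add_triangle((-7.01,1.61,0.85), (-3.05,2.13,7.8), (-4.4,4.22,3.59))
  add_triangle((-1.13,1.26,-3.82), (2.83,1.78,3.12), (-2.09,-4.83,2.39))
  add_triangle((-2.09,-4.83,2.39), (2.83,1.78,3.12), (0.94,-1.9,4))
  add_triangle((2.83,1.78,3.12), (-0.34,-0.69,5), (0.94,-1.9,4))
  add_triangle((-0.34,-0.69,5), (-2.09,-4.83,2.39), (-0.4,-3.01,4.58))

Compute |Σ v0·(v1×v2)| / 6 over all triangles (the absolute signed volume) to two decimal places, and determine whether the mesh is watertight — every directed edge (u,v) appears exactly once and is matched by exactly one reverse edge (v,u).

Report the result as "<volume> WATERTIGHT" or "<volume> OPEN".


327.29 WATERTIGHT

Per-triangle v0·(v1×v2)/6:
  t1: +7.7298
  t2: +2.5576
  t3: +2.7747
  t4: +3.3288
  t5: +11.2244
  t6: +0.3679
  t7: +1.7280
  t8: +3.6676
  t9: +1.0551
  t10: +9.7407
  t11: +1.9342
  t12: +0.3095
  t13: +2.7183
  t14: +0.6721
  t15: +2.8014
  t16: +1.4810
  t17: +22.6294
  t18: +1.5767
  t19: +4.6394
  t20: +0.8869
  t21: +49.6642
  t22: +1.3368
  t23: +1.5176
  t24: -1.0867
  t25: +6.8835
  t26: +0.8261
  t27: +2.7210
  t28: +5.8948
  t29: -1.3568
  t30: +9.5030
  t31: +37.2872
  t32: +3.3850
  t33: -0.9750
  t34: +3.1174
  t35: +0.8651
  t36: +2.1612
  t37: +13.9641
  t38: +13.2301
  t39: +1.8061
  t40: +3.9908
  t41: +1.2415
  t42: +5.9820
  t43: +0.4625
  t44: -0.0480
  t45: +0.4690
  t46: +15.4838
  t47: +1.0442
  t48: +1.6479
  t49: +0.0182
  t50: +24.0979
  t51: +1.0791
  t52: +0.8775
  t53: +5.1821
  t54: +22.7562
  t55: -0.0951
  t56: -0.6017
  t57: +5.6500
  t58: +3.4874
Σ = +327.2933 → |volume| = 327.29

Directed edges: 174 total, each appears once with its reverse present → watertight.
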